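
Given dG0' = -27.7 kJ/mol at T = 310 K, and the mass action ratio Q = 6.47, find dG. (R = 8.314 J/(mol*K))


dG = dG0' + RT * ln(Q) / 1000
dG = -27.7 + 8.314 * 310 * ln(6.47) / 1000
dG = -22.8877 kJ/mol

-22.8877 kJ/mol


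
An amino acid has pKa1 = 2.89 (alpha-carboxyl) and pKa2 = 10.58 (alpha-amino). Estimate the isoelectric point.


pI = (pKa1 + pKa2) / 2
pI = (2.89 + 10.58) / 2
pI = 6.735

6.735


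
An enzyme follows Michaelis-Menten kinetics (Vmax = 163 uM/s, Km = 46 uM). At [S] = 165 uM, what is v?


v = Vmax * [S] / (Km + [S])
v = 163 * 165 / (46 + 165)
v = 127.4645 uM/s

127.4645 uM/s


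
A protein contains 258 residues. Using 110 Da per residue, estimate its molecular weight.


MW = n_residues * 110 Da
MW = 258 * 110
MW = 28380 Da

28380 Da


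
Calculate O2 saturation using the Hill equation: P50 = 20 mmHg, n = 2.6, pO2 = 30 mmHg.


Y = pO2^n / (P50^n + pO2^n)
Y = 30^2.6 / (20^2.6 + 30^2.6)
Y = 74.16%

74.16%


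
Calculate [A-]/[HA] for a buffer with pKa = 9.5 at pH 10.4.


[A-]/[HA] = 10^(pH - pKa)
= 10^(10.4 - 9.5)
= 7.9433

7.9433


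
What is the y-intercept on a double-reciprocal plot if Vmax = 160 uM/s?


y-intercept = 1/Vmax
= 1/160
= 0.0063 s/uM

0.0063 s/uM


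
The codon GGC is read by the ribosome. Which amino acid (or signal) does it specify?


Standard genetic code lookup.
Codon GGC -> Gly

Gly


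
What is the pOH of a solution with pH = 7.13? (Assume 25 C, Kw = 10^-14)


pOH = 14 - pH
pOH = 14 - 7.13
pOH = 6.87

6.87


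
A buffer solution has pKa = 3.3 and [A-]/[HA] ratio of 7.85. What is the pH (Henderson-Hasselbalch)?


pH = pKa + log10([A-]/[HA])
pH = 3.3 + log10(7.85)
pH = 4.1949

4.1949


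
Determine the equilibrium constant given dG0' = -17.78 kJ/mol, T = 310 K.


Keq = exp(-dG0 * 1000 / (R * T))
Keq = exp(-(-17.78) * 1000 / (8.314 * 310))
Keq = 990.872

990.872


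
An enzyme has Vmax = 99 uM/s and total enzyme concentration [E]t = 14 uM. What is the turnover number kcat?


kcat = Vmax / [E]t
kcat = 99 / 14
kcat = 7.0714 s^-1

7.0714 s^-1


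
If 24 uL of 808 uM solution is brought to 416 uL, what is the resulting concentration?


C2 = C1 * V1 / V2
C2 = 808 * 24 / 416
C2 = 46.6154 uM

46.6154 uM


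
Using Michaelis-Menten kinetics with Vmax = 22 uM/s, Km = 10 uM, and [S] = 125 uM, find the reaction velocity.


v = Vmax * [S] / (Km + [S])
v = 22 * 125 / (10 + 125)
v = 20.3704 uM/s

20.3704 uM/s


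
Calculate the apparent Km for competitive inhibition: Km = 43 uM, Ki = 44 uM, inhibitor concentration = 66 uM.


Km_app = Km * (1 + [I]/Ki)
Km_app = 43 * (1 + 66/44)
Km_app = 107.5 uM

107.5 uM


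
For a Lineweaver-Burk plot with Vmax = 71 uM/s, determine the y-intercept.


y-intercept = 1/Vmax
= 1/71
= 0.0141 s/uM

0.0141 s/uM


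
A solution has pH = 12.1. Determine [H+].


[H+] = 10^(-pH)
[H+] = 10^(-12.1)
[H+] = 7.943e-13 M

7.943e-13 M


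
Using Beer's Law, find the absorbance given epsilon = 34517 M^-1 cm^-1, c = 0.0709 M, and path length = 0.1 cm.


A = epsilon * c * l
A = 34517 * 0.0709 * 0.1
A = 244.7255

244.7255


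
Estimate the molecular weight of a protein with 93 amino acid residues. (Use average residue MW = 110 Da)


MW = n_residues * 110 Da
MW = 93 * 110
MW = 10230 Da

10230 Da


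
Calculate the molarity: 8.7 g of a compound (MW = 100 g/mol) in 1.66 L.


C = (mass / MW) / volume
C = (8.7 / 100) / 1.66
C = 0.0524 M

0.0524 M


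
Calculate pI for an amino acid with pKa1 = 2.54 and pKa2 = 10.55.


pI = (pKa1 + pKa2) / 2
pI = (2.54 + 10.55) / 2
pI = 6.545

6.545


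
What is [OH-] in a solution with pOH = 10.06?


[OH-] = 10^(-pOH)
[OH-] = 10^(-10.06)
[OH-] = 8.710e-11 M

8.710e-11 M


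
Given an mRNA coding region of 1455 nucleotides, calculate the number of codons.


codons = nucleotides / 3
codons = 1455 / 3 = 485

485


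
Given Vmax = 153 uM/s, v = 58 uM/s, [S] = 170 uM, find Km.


Km = [S] * (Vmax - v) / v
Km = 170 * (153 - 58) / 58
Km = 278.4483 uM

278.4483 uM


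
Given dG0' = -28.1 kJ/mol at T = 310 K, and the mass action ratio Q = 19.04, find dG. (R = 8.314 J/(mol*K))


dG = dG0' + RT * ln(Q) / 1000
dG = -28.1 + 8.314 * 310 * ln(19.04) / 1000
dG = -20.5058 kJ/mol

-20.5058 kJ/mol


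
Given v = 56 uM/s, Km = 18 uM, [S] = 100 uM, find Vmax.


Vmax = v * (Km + [S]) / [S]
Vmax = 56 * (18 + 100) / 100
Vmax = 66.08 uM/s

66.08 uM/s


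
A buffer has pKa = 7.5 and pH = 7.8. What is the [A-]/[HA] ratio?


[A-]/[HA] = 10^(pH - pKa)
= 10^(7.8 - 7.5)
= 1.9953

1.9953


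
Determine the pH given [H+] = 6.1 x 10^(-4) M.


pH = -log10([H+])
pH = -log10(6.1 x 10^(-4))
pH = 3.2147

3.2147


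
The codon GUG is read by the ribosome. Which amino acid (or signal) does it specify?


Standard genetic code lookup.
Codon GUG -> Val

Val


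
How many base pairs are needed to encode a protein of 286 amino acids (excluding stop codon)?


Each amino acid = 1 codon = 3 bp
bp = 286 * 3 = 858 bp

858 bp


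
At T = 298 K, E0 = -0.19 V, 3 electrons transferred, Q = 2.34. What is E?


E = E0 - (RT/nF) * ln(Q)
E = -0.19 - (8.314 * 298 / (3 * 96485)) * ln(2.34)
E = -0.1973 V

-0.1973 V


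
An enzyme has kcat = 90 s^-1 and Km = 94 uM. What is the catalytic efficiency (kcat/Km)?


Catalytic efficiency = kcat / Km
= 90 / 94
= 0.9574 uM^-1*s^-1

0.9574 uM^-1*s^-1


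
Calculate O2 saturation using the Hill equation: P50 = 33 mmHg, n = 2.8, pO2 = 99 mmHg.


Y = pO2^n / (P50^n + pO2^n)
Y = 99^2.8 / (33^2.8 + 99^2.8)
Y = 95.59%

95.59%


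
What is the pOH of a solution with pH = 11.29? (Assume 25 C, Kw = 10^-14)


pOH = 14 - pH
pOH = 14 - 11.29
pOH = 2.71

2.71


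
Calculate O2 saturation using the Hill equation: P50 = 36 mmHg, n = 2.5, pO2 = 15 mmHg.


Y = pO2^n / (P50^n + pO2^n)
Y = 15^2.5 / (36^2.5 + 15^2.5)
Y = 10.08%

10.08%


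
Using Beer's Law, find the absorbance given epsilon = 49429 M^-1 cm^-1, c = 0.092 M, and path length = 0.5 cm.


A = epsilon * c * l
A = 49429 * 0.092 * 0.5
A = 2273.734

2273.734


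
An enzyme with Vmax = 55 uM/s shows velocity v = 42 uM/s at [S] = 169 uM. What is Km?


Km = [S] * (Vmax - v) / v
Km = 169 * (55 - 42) / 42
Km = 52.3095 uM

52.3095 uM


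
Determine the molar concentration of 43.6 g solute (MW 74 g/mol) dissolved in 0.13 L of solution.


C = (mass / MW) / volume
C = (43.6 / 74) / 0.13
C = 4.5322 M

4.5322 M


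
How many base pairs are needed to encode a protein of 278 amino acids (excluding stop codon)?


Each amino acid = 1 codon = 3 bp
bp = 278 * 3 = 834 bp

834 bp


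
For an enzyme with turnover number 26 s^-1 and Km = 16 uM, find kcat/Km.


Catalytic efficiency = kcat / Km
= 26 / 16
= 1.625 uM^-1*s^-1

1.625 uM^-1*s^-1


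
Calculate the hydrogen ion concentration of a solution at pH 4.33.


[H+] = 10^(-pH)
[H+] = 10^(-4.33)
[H+] = 4.677e-05 M

4.677e-05 M


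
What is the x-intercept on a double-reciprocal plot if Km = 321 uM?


x-intercept = -1/Km
= -1/321
= -0.0031 1/uM

-0.0031 1/uM


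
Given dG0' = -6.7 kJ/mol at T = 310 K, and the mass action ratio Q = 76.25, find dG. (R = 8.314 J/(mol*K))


dG = dG0' + RT * ln(Q) / 1000
dG = -6.7 + 8.314 * 310 * ln(76.25) / 1000
dG = 4.4702 kJ/mol

4.4702 kJ/mol


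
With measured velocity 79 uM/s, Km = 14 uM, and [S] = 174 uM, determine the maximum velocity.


Vmax = v * (Km + [S]) / [S]
Vmax = 79 * (14 + 174) / 174
Vmax = 85.3563 uM/s

85.3563 uM/s


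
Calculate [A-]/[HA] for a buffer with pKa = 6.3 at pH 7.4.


[A-]/[HA] = 10^(pH - pKa)
= 10^(7.4 - 6.3)
= 12.5893

12.5893


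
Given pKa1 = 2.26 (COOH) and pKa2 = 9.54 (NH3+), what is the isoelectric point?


pI = (pKa1 + pKa2) / 2
pI = (2.26 + 9.54) / 2
pI = 5.9

5.9


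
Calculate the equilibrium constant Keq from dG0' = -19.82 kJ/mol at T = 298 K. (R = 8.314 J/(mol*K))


Keq = exp(-dG0 * 1000 / (R * T))
Keq = exp(-(-19.82) * 1000 / (8.314 * 298))
Keq = 2980.265

2980.265


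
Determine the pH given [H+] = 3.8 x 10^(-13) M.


pH = -log10([H+])
pH = -log10(3.8 x 10^(-13))
pH = 12.4202

12.4202


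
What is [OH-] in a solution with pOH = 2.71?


[OH-] = 10^(-pOH)
[OH-] = 10^(-2.71)
[OH-] = 0.0019 M

0.0019 M


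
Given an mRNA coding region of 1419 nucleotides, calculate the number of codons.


codons = nucleotides / 3
codons = 1419 / 3 = 473

473


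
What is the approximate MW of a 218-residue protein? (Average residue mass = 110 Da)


MW = n_residues * 110 Da
MW = 218 * 110
MW = 23980 Da

23980 Da


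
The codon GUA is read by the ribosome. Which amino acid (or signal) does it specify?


Standard genetic code lookup.
Codon GUA -> Val

Val


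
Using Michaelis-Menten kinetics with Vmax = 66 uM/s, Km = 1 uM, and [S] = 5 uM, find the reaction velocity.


v = Vmax * [S] / (Km + [S])
v = 66 * 5 / (1 + 5)
v = 55.0 uM/s

55.0 uM/s


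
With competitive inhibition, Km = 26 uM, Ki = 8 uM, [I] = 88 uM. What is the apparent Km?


Km_app = Km * (1 + [I]/Ki)
Km_app = 26 * (1 + 88/8)
Km_app = 312.0 uM

312.0 uM


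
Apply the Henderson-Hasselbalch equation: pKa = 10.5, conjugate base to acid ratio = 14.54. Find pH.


pH = pKa + log10([A-]/[HA])
pH = 10.5 + log10(14.54)
pH = 11.6626

11.6626


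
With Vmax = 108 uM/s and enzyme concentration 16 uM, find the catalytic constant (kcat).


kcat = Vmax / [E]t
kcat = 108 / 16
kcat = 6.75 s^-1

6.75 s^-1


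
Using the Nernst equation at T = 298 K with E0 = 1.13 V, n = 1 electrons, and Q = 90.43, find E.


E = E0 - (RT/nF) * ln(Q)
E = 1.13 - (8.314 * 298 / (1 * 96485)) * ln(90.43)
E = 1.0143 V

1.0143 V


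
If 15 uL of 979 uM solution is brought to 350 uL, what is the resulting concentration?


C2 = C1 * V1 / V2
C2 = 979 * 15 / 350
C2 = 41.9571 uM

41.9571 uM


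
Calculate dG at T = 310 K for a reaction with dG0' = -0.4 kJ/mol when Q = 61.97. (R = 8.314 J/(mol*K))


dG = dG0' + RT * ln(Q) / 1000
dG = -0.4 + 8.314 * 310 * ln(61.97) / 1000
dG = 10.2358 kJ/mol

10.2358 kJ/mol


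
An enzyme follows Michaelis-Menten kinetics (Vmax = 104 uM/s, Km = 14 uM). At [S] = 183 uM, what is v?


v = Vmax * [S] / (Km + [S])
v = 104 * 183 / (14 + 183)
v = 96.6091 uM/s

96.6091 uM/s


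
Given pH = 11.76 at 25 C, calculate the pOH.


pOH = 14 - pH
pOH = 14 - 11.76
pOH = 2.24

2.24


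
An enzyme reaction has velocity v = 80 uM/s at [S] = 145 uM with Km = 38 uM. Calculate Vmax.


Vmax = v * (Km + [S]) / [S]
Vmax = 80 * (38 + 145) / 145
Vmax = 100.9655 uM/s

100.9655 uM/s


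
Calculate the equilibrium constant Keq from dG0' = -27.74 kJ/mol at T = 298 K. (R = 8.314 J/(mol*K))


Keq = exp(-dG0 * 1000 / (R * T))
Keq = exp(-(-27.74) * 1000 / (8.314 * 298))
Keq = 72870.9649

72870.9649


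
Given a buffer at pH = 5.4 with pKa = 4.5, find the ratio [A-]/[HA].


[A-]/[HA] = 10^(pH - pKa)
= 10^(5.4 - 4.5)
= 7.9433

7.9433


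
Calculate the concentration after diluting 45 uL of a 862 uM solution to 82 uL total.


C2 = C1 * V1 / V2
C2 = 862 * 45 / 82
C2 = 473.0488 uM

473.0488 uM


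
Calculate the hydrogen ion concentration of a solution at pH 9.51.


[H+] = 10^(-pH)
[H+] = 10^(-9.51)
[H+] = 3.090e-10 M

3.090e-10 M


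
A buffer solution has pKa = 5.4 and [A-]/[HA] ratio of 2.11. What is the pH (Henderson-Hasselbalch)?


pH = pKa + log10([A-]/[HA])
pH = 5.4 + log10(2.11)
pH = 5.7243

5.7243


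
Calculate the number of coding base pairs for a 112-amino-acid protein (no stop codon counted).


Each amino acid = 1 codon = 3 bp
bp = 112 * 3 = 336 bp

336 bp


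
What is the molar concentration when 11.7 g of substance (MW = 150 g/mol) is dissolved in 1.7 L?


C = (mass / MW) / volume
C = (11.7 / 150) / 1.7
C = 0.0459 M

0.0459 M


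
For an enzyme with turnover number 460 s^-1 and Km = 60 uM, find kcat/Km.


Catalytic efficiency = kcat / Km
= 460 / 60
= 7.6667 uM^-1*s^-1

7.6667 uM^-1*s^-1


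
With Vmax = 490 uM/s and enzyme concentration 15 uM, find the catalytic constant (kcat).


kcat = Vmax / [E]t
kcat = 490 / 15
kcat = 32.6667 s^-1

32.6667 s^-1


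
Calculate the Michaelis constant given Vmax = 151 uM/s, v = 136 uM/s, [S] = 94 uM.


Km = [S] * (Vmax - v) / v
Km = 94 * (151 - 136) / 136
Km = 10.3676 uM

10.3676 uM


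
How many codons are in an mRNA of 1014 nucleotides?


codons = nucleotides / 3
codons = 1014 / 3 = 338

338


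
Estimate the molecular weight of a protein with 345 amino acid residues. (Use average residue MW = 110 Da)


MW = n_residues * 110 Da
MW = 345 * 110
MW = 37950 Da

37950 Da


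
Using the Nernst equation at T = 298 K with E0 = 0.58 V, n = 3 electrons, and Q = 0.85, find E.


E = E0 - (RT/nF) * ln(Q)
E = 0.58 - (8.314 * 298 / (3 * 96485)) * ln(0.85)
E = 0.5814 V

0.5814 V


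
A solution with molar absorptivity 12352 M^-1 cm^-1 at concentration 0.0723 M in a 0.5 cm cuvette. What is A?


A = epsilon * c * l
A = 12352 * 0.0723 * 0.5
A = 446.5248

446.5248


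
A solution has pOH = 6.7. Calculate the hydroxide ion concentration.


[OH-] = 10^(-pOH)
[OH-] = 10^(-6.7)
[OH-] = 1.995e-07 M

1.995e-07 M


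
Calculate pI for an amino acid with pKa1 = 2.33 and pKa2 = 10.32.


pI = (pKa1 + pKa2) / 2
pI = (2.33 + 10.32) / 2
pI = 6.325

6.325


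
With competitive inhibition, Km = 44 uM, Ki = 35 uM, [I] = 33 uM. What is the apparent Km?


Km_app = Km * (1 + [I]/Ki)
Km_app = 44 * (1 + 33/35)
Km_app = 85.4857 uM

85.4857 uM


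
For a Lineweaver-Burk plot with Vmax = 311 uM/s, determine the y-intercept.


y-intercept = 1/Vmax
= 1/311
= 0.0032 s/uM

0.0032 s/uM


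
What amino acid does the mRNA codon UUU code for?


Standard genetic code lookup.
Codon UUU -> Phe

Phe


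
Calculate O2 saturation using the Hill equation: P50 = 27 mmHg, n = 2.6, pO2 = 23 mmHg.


Y = pO2^n / (P50^n + pO2^n)
Y = 23^2.6 / (27^2.6 + 23^2.6)
Y = 39.73%

39.73%


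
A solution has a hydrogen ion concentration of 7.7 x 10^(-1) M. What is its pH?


pH = -log10([H+])
pH = -log10(7.7 x 10^(-1))
pH = 0.1135

0.1135


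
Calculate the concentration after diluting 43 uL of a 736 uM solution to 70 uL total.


C2 = C1 * V1 / V2
C2 = 736 * 43 / 70
C2 = 452.1143 uM

452.1143 uM


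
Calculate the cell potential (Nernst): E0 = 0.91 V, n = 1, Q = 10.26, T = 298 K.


E = E0 - (RT/nF) * ln(Q)
E = 0.91 - (8.314 * 298 / (1 * 96485)) * ln(10.26)
E = 0.8502 V

0.8502 V


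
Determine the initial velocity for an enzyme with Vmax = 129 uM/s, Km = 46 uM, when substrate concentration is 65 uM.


v = Vmax * [S] / (Km + [S])
v = 129 * 65 / (46 + 65)
v = 75.5405 uM/s

75.5405 uM/s


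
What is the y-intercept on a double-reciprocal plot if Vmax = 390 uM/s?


y-intercept = 1/Vmax
= 1/390
= 0.0026 s/uM

0.0026 s/uM


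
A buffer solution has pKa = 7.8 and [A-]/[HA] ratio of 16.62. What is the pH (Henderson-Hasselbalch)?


pH = pKa + log10([A-]/[HA])
pH = 7.8 + log10(16.62)
pH = 9.0206

9.0206


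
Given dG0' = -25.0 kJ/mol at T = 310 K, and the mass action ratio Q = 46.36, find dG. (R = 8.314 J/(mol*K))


dG = dG0' + RT * ln(Q) / 1000
dG = -25.0 + 8.314 * 310 * ln(46.36) / 1000
dG = -15.1122 kJ/mol

-15.1122 kJ/mol


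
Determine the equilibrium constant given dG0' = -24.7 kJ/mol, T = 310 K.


Keq = exp(-dG0 * 1000 / (R * T))
Keq = exp(-(-24.7) * 1000 / (8.314 * 310))
Keq = 14523.5115

14523.5115


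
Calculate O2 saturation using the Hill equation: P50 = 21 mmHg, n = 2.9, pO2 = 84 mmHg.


Y = pO2^n / (P50^n + pO2^n)
Y = 84^2.9 / (21^2.9 + 84^2.9)
Y = 98.24%

98.24%


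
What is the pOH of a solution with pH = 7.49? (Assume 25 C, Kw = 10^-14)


pOH = 14 - pH
pOH = 14 - 7.49
pOH = 6.51

6.51


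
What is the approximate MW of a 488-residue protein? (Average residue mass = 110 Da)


MW = n_residues * 110 Da
MW = 488 * 110
MW = 53680 Da

53680 Da


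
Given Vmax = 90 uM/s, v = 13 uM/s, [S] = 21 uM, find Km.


Km = [S] * (Vmax - v) / v
Km = 21 * (90 - 13) / 13
Km = 124.3846 uM

124.3846 uM


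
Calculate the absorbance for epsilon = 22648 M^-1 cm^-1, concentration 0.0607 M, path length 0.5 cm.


A = epsilon * c * l
A = 22648 * 0.0607 * 0.5
A = 687.3668

687.3668


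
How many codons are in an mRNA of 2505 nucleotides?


codons = nucleotides / 3
codons = 2505 / 3 = 835

835


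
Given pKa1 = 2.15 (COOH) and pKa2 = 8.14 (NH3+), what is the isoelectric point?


pI = (pKa1 + pKa2) / 2
pI = (2.15 + 8.14) / 2
pI = 5.145

5.145


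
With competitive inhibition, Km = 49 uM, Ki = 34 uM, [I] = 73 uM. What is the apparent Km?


Km_app = Km * (1 + [I]/Ki)
Km_app = 49 * (1 + 73/34)
Km_app = 154.2059 uM

154.2059 uM


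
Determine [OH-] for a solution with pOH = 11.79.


[OH-] = 10^(-pOH)
[OH-] = 10^(-11.79)
[OH-] = 1.622e-12 M

1.622e-12 M


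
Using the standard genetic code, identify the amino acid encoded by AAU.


Standard genetic code lookup.
Codon AAU -> Asn

Asn


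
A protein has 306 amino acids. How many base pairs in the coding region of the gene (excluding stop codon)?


Each amino acid = 1 codon = 3 bp
bp = 306 * 3 = 918 bp

918 bp


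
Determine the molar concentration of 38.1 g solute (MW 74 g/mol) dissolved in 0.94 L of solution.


C = (mass / MW) / volume
C = (38.1 / 74) / 0.94
C = 0.5477 M

0.5477 M


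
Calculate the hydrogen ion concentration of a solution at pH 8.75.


[H+] = 10^(-pH)
[H+] = 10^(-8.75)
[H+] = 1.778e-09 M

1.778e-09 M


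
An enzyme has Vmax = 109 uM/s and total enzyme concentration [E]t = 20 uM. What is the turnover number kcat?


kcat = Vmax / [E]t
kcat = 109 / 20
kcat = 5.45 s^-1

5.45 s^-1


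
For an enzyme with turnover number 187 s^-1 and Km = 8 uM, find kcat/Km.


Catalytic efficiency = kcat / Km
= 187 / 8
= 23.375 uM^-1*s^-1

23.375 uM^-1*s^-1


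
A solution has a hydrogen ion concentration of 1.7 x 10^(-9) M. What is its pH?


pH = -log10([H+])
pH = -log10(1.7 x 10^(-9))
pH = 8.7696

8.7696


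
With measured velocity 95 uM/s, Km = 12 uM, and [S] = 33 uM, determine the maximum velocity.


Vmax = v * (Km + [S]) / [S]
Vmax = 95 * (12 + 33) / 33
Vmax = 129.5455 uM/s

129.5455 uM/s


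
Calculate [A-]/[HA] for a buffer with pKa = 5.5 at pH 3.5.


[A-]/[HA] = 10^(pH - pKa)
= 10^(3.5 - 5.5)
= 0.01

0.01


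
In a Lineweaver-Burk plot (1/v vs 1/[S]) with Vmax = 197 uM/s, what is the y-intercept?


y-intercept = 1/Vmax
= 1/197
= 0.0051 s/uM

0.0051 s/uM


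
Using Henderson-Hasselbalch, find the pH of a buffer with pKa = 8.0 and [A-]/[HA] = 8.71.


pH = pKa + log10([A-]/[HA])
pH = 8.0 + log10(8.71)
pH = 8.94

8.94


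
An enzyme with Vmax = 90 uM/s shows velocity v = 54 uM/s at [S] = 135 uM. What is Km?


Km = [S] * (Vmax - v) / v
Km = 135 * (90 - 54) / 54
Km = 90.0 uM

90.0 uM


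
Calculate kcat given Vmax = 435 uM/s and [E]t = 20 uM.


kcat = Vmax / [E]t
kcat = 435 / 20
kcat = 21.75 s^-1

21.75 s^-1


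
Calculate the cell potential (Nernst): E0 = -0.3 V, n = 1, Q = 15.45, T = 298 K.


E = E0 - (RT/nF) * ln(Q)
E = -0.3 - (8.314 * 298 / (1 * 96485)) * ln(15.45)
E = -0.3703 V

-0.3703 V


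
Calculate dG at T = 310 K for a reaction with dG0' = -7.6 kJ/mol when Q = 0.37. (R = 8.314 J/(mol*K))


dG = dG0' + RT * ln(Q) / 1000
dG = -7.6 + 8.314 * 310 * ln(0.37) / 1000
dG = -10.1625 kJ/mol

-10.1625 kJ/mol


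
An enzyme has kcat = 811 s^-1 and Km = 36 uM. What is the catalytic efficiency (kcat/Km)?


Catalytic efficiency = kcat / Km
= 811 / 36
= 22.5278 uM^-1*s^-1

22.5278 uM^-1*s^-1


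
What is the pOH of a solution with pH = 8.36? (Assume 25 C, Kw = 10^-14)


pOH = 14 - pH
pOH = 14 - 8.36
pOH = 5.64

5.64


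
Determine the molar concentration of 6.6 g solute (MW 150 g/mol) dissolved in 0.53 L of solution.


C = (mass / MW) / volume
C = (6.6 / 150) / 0.53
C = 0.083 M

0.083 M


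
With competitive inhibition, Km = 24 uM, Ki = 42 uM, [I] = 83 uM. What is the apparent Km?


Km_app = Km * (1 + [I]/Ki)
Km_app = 24 * (1 + 83/42)
Km_app = 71.4286 uM

71.4286 uM


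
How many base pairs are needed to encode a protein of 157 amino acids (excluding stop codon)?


Each amino acid = 1 codon = 3 bp
bp = 157 * 3 = 471 bp

471 bp


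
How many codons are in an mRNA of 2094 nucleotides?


codons = nucleotides / 3
codons = 2094 / 3 = 698

698


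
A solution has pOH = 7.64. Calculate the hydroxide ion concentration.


[OH-] = 10^(-pOH)
[OH-] = 10^(-7.64)
[OH-] = 2.291e-08 M

2.291e-08 M


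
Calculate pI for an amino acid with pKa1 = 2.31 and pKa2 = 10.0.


pI = (pKa1 + pKa2) / 2
pI = (2.31 + 10.0) / 2
pI = 6.155

6.155


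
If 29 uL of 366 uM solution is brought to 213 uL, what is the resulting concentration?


C2 = C1 * V1 / V2
C2 = 366 * 29 / 213
C2 = 49.831 uM

49.831 uM


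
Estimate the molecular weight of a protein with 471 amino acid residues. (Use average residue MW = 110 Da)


MW = n_residues * 110 Da
MW = 471 * 110
MW = 51810 Da

51810 Da


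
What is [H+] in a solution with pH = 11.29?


[H+] = 10^(-pH)
[H+] = 10^(-11.29)
[H+] = 5.129e-12 M

5.129e-12 M


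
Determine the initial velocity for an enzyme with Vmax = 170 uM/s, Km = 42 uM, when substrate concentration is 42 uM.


v = Vmax * [S] / (Km + [S])
v = 170 * 42 / (42 + 42)
v = 85.0 uM/s

85.0 uM/s


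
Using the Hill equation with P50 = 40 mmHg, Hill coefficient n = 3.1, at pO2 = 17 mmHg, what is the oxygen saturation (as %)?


Y = pO2^n / (P50^n + pO2^n)
Y = 17^3.1 / (40^3.1 + 17^3.1)
Y = 6.58%

6.58%


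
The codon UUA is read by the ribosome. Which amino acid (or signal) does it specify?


Standard genetic code lookup.
Codon UUA -> Leu

Leu


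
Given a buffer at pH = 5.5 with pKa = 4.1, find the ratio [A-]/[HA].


[A-]/[HA] = 10^(pH - pKa)
= 10^(5.5 - 4.1)
= 25.1189

25.1189


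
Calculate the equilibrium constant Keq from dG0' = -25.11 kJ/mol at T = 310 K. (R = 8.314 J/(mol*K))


Keq = exp(-dG0 * 1000 / (R * T))
Keq = exp(-(-25.11) * 1000 / (8.314 * 310))
Keq = 17027.8044

17027.8044


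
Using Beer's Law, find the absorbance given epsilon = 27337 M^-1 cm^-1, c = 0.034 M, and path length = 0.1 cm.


A = epsilon * c * l
A = 27337 * 0.034 * 0.1
A = 92.9458

92.9458


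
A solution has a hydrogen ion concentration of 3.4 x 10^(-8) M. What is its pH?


pH = -log10([H+])
pH = -log10(3.4 x 10^(-8))
pH = 7.4685

7.4685


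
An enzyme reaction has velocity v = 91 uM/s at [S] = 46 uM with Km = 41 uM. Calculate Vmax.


Vmax = v * (Km + [S]) / [S]
Vmax = 91 * (41 + 46) / 46
Vmax = 172.1087 uM/s

172.1087 uM/s


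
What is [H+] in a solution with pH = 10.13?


[H+] = 10^(-pH)
[H+] = 10^(-10.13)
[H+] = 7.413e-11 M

7.413e-11 M


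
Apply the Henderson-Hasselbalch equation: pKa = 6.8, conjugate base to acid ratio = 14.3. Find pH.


pH = pKa + log10([A-]/[HA])
pH = 6.8 + log10(14.3)
pH = 7.9553

7.9553


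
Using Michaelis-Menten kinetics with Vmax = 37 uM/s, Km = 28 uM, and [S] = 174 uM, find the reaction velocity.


v = Vmax * [S] / (Km + [S])
v = 37 * 174 / (28 + 174)
v = 31.8713 uM/s

31.8713 uM/s


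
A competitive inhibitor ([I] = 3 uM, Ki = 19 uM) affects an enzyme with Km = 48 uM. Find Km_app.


Km_app = Km * (1 + [I]/Ki)
Km_app = 48 * (1 + 3/19)
Km_app = 55.5789 uM

55.5789 uM


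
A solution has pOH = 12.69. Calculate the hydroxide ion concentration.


[OH-] = 10^(-pOH)
[OH-] = 10^(-12.69)
[OH-] = 2.042e-13 M

2.042e-13 M


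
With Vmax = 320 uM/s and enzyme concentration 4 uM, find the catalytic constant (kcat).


kcat = Vmax / [E]t
kcat = 320 / 4
kcat = 80.0 s^-1

80.0 s^-1


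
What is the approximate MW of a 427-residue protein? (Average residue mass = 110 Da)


MW = n_residues * 110 Da
MW = 427 * 110
MW = 46970 Da

46970 Da


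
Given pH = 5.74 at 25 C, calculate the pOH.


pOH = 14 - pH
pOH = 14 - 5.74
pOH = 8.26

8.26


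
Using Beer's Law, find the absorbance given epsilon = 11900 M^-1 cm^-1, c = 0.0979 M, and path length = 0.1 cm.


A = epsilon * c * l
A = 11900 * 0.0979 * 0.1
A = 116.501

116.501


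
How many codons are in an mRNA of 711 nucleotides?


codons = nucleotides / 3
codons = 711 / 3 = 237

237


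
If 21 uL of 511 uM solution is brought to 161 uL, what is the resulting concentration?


C2 = C1 * V1 / V2
C2 = 511 * 21 / 161
C2 = 66.6522 uM

66.6522 uM


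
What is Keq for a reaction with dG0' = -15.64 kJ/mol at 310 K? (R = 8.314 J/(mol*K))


Keq = exp(-dG0 * 1000 / (R * T))
Keq = exp(-(-15.64) * 1000 / (8.314 * 310))
Keq = 431.9336

431.9336


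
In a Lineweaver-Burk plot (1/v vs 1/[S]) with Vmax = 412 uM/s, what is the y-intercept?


y-intercept = 1/Vmax
= 1/412
= 0.0024 s/uM

0.0024 s/uM


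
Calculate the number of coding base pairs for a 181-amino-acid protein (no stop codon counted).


Each amino acid = 1 codon = 3 bp
bp = 181 * 3 = 543 bp

543 bp


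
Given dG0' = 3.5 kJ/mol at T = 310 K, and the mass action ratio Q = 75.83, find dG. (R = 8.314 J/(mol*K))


dG = dG0' + RT * ln(Q) / 1000
dG = 3.5 + 8.314 * 310 * ln(75.83) / 1000
dG = 14.656 kJ/mol

14.656 kJ/mol


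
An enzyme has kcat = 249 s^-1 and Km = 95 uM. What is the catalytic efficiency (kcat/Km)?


Catalytic efficiency = kcat / Km
= 249 / 95
= 2.6211 uM^-1*s^-1

2.6211 uM^-1*s^-1


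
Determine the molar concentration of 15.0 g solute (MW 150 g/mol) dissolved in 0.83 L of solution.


C = (mass / MW) / volume
C = (15.0 / 150) / 0.83
C = 0.1205 M

0.1205 M


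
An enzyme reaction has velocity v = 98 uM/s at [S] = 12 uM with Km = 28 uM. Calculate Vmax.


Vmax = v * (Km + [S]) / [S]
Vmax = 98 * (28 + 12) / 12
Vmax = 326.6667 uM/s

326.6667 uM/s


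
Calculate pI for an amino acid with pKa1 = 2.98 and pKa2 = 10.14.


pI = (pKa1 + pKa2) / 2
pI = (2.98 + 10.14) / 2
pI = 6.56

6.56


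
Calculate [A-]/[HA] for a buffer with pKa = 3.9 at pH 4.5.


[A-]/[HA] = 10^(pH - pKa)
= 10^(4.5 - 3.9)
= 3.9811

3.9811


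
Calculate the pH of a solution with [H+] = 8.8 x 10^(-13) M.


pH = -log10([H+])
pH = -log10(8.8 x 10^(-13))
pH = 12.0555

12.0555


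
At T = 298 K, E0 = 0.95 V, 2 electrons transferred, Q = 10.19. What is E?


E = E0 - (RT/nF) * ln(Q)
E = 0.95 - (8.314 * 298 / (2 * 96485)) * ln(10.19)
E = 0.9202 V

0.9202 V


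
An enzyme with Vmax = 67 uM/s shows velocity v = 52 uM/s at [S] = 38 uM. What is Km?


Km = [S] * (Vmax - v) / v
Km = 38 * (67 - 52) / 52
Km = 10.9615 uM

10.9615 uM


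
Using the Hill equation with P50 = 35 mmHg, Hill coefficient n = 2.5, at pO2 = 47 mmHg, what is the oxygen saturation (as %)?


Y = pO2^n / (P50^n + pO2^n)
Y = 47^2.5 / (35^2.5 + 47^2.5)
Y = 67.63%

67.63%


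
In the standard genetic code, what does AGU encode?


Standard genetic code lookup.
Codon AGU -> Ser

Ser


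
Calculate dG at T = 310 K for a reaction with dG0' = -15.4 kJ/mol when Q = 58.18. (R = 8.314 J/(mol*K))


dG = dG0' + RT * ln(Q) / 1000
dG = -15.4 + 8.314 * 310 * ln(58.18) / 1000
dG = -4.9269 kJ/mol

-4.9269 kJ/mol


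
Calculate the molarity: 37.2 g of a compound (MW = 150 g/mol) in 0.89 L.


C = (mass / MW) / volume
C = (37.2 / 150) / 0.89
C = 0.2787 M

0.2787 M


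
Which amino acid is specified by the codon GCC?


Standard genetic code lookup.
Codon GCC -> Ala

Ala


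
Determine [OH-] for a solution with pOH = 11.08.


[OH-] = 10^(-pOH)
[OH-] = 10^(-11.08)
[OH-] = 8.318e-12 M

8.318e-12 M


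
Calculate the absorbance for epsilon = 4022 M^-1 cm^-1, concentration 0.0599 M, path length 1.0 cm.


A = epsilon * c * l
A = 4022 * 0.0599 * 1.0
A = 240.9178

240.9178


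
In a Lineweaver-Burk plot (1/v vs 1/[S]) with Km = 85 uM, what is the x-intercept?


x-intercept = -1/Km
= -1/85
= -0.0118 1/uM

-0.0118 1/uM


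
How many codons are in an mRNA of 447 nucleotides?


codons = nucleotides / 3
codons = 447 / 3 = 149

149


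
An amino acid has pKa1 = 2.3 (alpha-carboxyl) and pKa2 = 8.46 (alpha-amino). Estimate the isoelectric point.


pI = (pKa1 + pKa2) / 2
pI = (2.3 + 8.46) / 2
pI = 5.38

5.38


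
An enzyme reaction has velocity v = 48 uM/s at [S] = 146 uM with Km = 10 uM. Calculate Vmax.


Vmax = v * (Km + [S]) / [S]
Vmax = 48 * (10 + 146) / 146
Vmax = 51.2877 uM/s

51.2877 uM/s


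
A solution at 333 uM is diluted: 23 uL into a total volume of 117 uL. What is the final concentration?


C2 = C1 * V1 / V2
C2 = 333 * 23 / 117
C2 = 65.4615 uM

65.4615 uM


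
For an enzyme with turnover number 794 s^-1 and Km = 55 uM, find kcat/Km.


Catalytic efficiency = kcat / Km
= 794 / 55
= 14.4364 uM^-1*s^-1

14.4364 uM^-1*s^-1


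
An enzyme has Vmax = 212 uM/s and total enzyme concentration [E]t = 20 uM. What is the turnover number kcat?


kcat = Vmax / [E]t
kcat = 212 / 20
kcat = 10.6 s^-1

10.6 s^-1


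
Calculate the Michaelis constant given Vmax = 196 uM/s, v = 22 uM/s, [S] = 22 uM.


Km = [S] * (Vmax - v) / v
Km = 22 * (196 - 22) / 22
Km = 174.0 uM

174.0 uM


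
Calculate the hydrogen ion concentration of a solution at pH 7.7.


[H+] = 10^(-pH)
[H+] = 10^(-7.7)
[H+] = 1.995e-08 M

1.995e-08 M


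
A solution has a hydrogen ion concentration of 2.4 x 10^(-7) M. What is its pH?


pH = -log10([H+])
pH = -log10(2.4 x 10^(-7))
pH = 6.6198

6.6198


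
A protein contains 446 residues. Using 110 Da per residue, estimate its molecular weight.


MW = n_residues * 110 Da
MW = 446 * 110
MW = 49060 Da

49060 Da


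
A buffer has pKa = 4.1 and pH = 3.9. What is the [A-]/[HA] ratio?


[A-]/[HA] = 10^(pH - pKa)
= 10^(3.9 - 4.1)
= 0.631

0.631


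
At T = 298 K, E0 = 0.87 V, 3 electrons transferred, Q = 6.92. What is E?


E = E0 - (RT/nF) * ln(Q)
E = 0.87 - (8.314 * 298 / (3 * 96485)) * ln(6.92)
E = 0.8534 V

0.8534 V


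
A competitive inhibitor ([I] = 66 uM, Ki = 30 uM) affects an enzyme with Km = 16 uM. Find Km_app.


Km_app = Km * (1 + [I]/Ki)
Km_app = 16 * (1 + 66/30)
Km_app = 51.2 uM

51.2 uM


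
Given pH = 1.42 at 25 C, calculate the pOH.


pOH = 14 - pH
pOH = 14 - 1.42
pOH = 12.58

12.58


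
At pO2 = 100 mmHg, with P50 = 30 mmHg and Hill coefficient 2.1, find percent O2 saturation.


Y = pO2^n / (P50^n + pO2^n)
Y = 100^2.1 / (30^2.1 + 100^2.1)
Y = 92.61%

92.61%


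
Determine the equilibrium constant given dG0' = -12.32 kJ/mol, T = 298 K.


Keq = exp(-dG0 * 1000 / (R * T))
Keq = exp(-(-12.32) * 1000 / (8.314 * 298))
Keq = 144.4033

144.4033


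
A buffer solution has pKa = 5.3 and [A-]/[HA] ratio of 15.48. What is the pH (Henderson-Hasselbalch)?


pH = pKa + log10([A-]/[HA])
pH = 5.3 + log10(15.48)
pH = 6.4898

6.4898


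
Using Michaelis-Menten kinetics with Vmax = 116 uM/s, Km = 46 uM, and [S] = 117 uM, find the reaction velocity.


v = Vmax * [S] / (Km + [S])
v = 116 * 117 / (46 + 117)
v = 83.2638 uM/s

83.2638 uM/s


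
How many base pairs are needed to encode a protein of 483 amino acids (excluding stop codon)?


Each amino acid = 1 codon = 3 bp
bp = 483 * 3 = 1449 bp

1449 bp


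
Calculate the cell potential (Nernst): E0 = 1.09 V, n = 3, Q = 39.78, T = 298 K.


E = E0 - (RT/nF) * ln(Q)
E = 1.09 - (8.314 * 298 / (3 * 96485)) * ln(39.78)
E = 1.0585 V

1.0585 V


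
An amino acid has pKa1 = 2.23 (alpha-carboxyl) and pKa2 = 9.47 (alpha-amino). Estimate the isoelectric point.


pI = (pKa1 + pKa2) / 2
pI = (2.23 + 9.47) / 2
pI = 5.85

5.85


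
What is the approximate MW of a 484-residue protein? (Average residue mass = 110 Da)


MW = n_residues * 110 Da
MW = 484 * 110
MW = 53240 Da

53240 Da


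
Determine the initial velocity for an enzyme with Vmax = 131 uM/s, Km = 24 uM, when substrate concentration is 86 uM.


v = Vmax * [S] / (Km + [S])
v = 131 * 86 / (24 + 86)
v = 102.4182 uM/s

102.4182 uM/s


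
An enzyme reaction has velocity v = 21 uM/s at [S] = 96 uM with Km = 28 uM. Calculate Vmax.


Vmax = v * (Km + [S]) / [S]
Vmax = 21 * (28 + 96) / 96
Vmax = 27.125 uM/s

27.125 uM/s


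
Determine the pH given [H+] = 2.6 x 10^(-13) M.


pH = -log10([H+])
pH = -log10(2.6 x 10^(-13))
pH = 12.585

12.585


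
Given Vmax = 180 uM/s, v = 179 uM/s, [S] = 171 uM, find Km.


Km = [S] * (Vmax - v) / v
Km = 171 * (180 - 179) / 179
Km = 0.9553 uM

0.9553 uM


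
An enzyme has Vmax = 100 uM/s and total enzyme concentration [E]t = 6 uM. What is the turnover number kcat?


kcat = Vmax / [E]t
kcat = 100 / 6
kcat = 16.6667 s^-1

16.6667 s^-1


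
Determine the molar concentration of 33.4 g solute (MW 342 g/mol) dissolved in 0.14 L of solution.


C = (mass / MW) / volume
C = (33.4 / 342) / 0.14
C = 0.6976 M

0.6976 M


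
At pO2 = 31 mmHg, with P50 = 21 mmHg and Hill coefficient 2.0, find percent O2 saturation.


Y = pO2^n / (P50^n + pO2^n)
Y = 31^2.0 / (21^2.0 + 31^2.0)
Y = 68.54%

68.54%


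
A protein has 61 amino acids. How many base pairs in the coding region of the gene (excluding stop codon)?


Each amino acid = 1 codon = 3 bp
bp = 61 * 3 = 183 bp

183 bp


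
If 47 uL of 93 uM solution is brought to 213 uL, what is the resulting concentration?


C2 = C1 * V1 / V2
C2 = 93 * 47 / 213
C2 = 20.5211 uM

20.5211 uM


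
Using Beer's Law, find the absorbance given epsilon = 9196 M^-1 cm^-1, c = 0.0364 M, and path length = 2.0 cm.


A = epsilon * c * l
A = 9196 * 0.0364 * 2.0
A = 669.4688

669.4688


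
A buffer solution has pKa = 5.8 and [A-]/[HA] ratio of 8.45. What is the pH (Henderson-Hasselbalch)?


pH = pKa + log10([A-]/[HA])
pH = 5.8 + log10(8.45)
pH = 6.7269

6.7269


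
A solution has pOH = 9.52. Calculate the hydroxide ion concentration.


[OH-] = 10^(-pOH)
[OH-] = 10^(-9.52)
[OH-] = 3.020e-10 M

3.020e-10 M


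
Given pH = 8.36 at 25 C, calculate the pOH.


pOH = 14 - pH
pOH = 14 - 8.36
pOH = 5.64

5.64


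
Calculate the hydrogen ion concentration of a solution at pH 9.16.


[H+] = 10^(-pH)
[H+] = 10^(-9.16)
[H+] = 6.918e-10 M

6.918e-10 M


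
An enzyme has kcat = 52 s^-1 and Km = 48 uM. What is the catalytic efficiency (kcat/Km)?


Catalytic efficiency = kcat / Km
= 52 / 48
= 1.0833 uM^-1*s^-1

1.0833 uM^-1*s^-1


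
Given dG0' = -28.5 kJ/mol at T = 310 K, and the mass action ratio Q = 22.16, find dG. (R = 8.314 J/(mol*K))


dG = dG0' + RT * ln(Q) / 1000
dG = -28.5 + 8.314 * 310 * ln(22.16) / 1000
dG = -20.5147 kJ/mol

-20.5147 kJ/mol


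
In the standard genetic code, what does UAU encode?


Standard genetic code lookup.
Codon UAU -> Tyr

Tyr


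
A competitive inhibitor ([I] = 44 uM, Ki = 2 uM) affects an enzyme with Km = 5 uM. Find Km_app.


Km_app = Km * (1 + [I]/Ki)
Km_app = 5 * (1 + 44/2)
Km_app = 115.0 uM

115.0 uM


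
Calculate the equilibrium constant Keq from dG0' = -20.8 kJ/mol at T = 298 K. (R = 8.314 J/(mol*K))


Keq = exp(-dG0 * 1000 / (R * T))
Keq = exp(-(-20.8) * 1000 / (8.314 * 298))
Keq = 4426.2857

4426.2857


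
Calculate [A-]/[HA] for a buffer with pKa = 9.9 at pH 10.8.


[A-]/[HA] = 10^(pH - pKa)
= 10^(10.8 - 9.9)
= 7.9433

7.9433


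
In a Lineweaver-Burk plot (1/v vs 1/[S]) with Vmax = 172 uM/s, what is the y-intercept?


y-intercept = 1/Vmax
= 1/172
= 0.0058 s/uM

0.0058 s/uM


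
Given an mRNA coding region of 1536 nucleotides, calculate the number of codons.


codons = nucleotides / 3
codons = 1536 / 3 = 512

512


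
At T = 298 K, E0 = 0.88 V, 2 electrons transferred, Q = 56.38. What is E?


E = E0 - (RT/nF) * ln(Q)
E = 0.88 - (8.314 * 298 / (2 * 96485)) * ln(56.38)
E = 0.8282 V

0.8282 V


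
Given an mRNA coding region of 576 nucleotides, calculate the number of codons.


codons = nucleotides / 3
codons = 576 / 3 = 192

192


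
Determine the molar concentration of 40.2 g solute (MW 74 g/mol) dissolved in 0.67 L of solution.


C = (mass / MW) / volume
C = (40.2 / 74) / 0.67
C = 0.8108 M

0.8108 M


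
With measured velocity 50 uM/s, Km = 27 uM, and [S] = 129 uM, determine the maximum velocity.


Vmax = v * (Km + [S]) / [S]
Vmax = 50 * (27 + 129) / 129
Vmax = 60.4651 uM/s

60.4651 uM/s


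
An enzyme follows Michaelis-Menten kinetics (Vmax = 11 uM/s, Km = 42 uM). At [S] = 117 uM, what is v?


v = Vmax * [S] / (Km + [S])
v = 11 * 117 / (42 + 117)
v = 8.0943 uM/s

8.0943 uM/s


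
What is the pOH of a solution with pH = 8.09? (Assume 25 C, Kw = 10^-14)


pOH = 14 - pH
pOH = 14 - 8.09
pOH = 5.91

5.91


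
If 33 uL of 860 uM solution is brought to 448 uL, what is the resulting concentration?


C2 = C1 * V1 / V2
C2 = 860 * 33 / 448
C2 = 63.3482 uM

63.3482 uM


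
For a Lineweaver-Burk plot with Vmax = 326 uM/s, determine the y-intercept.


y-intercept = 1/Vmax
= 1/326
= 0.0031 s/uM

0.0031 s/uM


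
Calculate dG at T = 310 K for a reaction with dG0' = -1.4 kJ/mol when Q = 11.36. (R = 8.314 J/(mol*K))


dG = dG0' + RT * ln(Q) / 1000
dG = -1.4 + 8.314 * 310 * ln(11.36) / 1000
dG = 4.8632 kJ/mol

4.8632 kJ/mol


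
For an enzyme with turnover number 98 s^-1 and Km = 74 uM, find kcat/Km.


Catalytic efficiency = kcat / Km
= 98 / 74
= 1.3243 uM^-1*s^-1

1.3243 uM^-1*s^-1


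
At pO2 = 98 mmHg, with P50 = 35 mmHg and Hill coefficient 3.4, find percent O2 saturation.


Y = pO2^n / (P50^n + pO2^n)
Y = 98^3.4 / (35^3.4 + 98^3.4)
Y = 97.07%

97.07%


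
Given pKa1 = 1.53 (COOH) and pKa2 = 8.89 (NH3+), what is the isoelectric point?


pI = (pKa1 + pKa2) / 2
pI = (1.53 + 8.89) / 2
pI = 5.21

5.21


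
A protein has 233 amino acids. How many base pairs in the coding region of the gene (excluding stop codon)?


Each amino acid = 1 codon = 3 bp
bp = 233 * 3 = 699 bp

699 bp


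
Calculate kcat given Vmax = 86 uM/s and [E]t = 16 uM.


kcat = Vmax / [E]t
kcat = 86 / 16
kcat = 5.375 s^-1

5.375 s^-1


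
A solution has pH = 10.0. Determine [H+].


[H+] = 10^(-pH)
[H+] = 10^(-10.0)
[H+] = 1.000e-10 M

1.000e-10 M


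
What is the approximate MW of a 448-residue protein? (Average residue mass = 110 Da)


MW = n_residues * 110 Da
MW = 448 * 110
MW = 49280 Da

49280 Da


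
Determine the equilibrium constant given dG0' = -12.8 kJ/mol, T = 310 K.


Keq = exp(-dG0 * 1000 / (R * T))
Keq = exp(-(-12.8) * 1000 / (8.314 * 310))
Keq = 143.5037

143.5037


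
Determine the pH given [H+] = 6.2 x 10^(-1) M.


pH = -log10([H+])
pH = -log10(6.2 x 10^(-1))
pH = 0.2076

0.2076


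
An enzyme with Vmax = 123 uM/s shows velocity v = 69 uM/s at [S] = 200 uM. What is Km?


Km = [S] * (Vmax - v) / v
Km = 200 * (123 - 69) / 69
Km = 156.5217 uM

156.5217 uM


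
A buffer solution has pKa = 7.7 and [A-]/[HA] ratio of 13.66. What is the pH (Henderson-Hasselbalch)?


pH = pKa + log10([A-]/[HA])
pH = 7.7 + log10(13.66)
pH = 8.8355

8.8355


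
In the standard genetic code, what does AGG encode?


Standard genetic code lookup.
Codon AGG -> Arg

Arg


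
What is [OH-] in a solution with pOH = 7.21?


[OH-] = 10^(-pOH)
[OH-] = 10^(-7.21)
[OH-] = 6.166e-08 M

6.166e-08 M


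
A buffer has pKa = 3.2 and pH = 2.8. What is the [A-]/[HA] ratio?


[A-]/[HA] = 10^(pH - pKa)
= 10^(2.8 - 3.2)
= 0.3981

0.3981


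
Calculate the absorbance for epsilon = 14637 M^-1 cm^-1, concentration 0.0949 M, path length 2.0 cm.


A = epsilon * c * l
A = 14637 * 0.0949 * 2.0
A = 2778.1026

2778.1026


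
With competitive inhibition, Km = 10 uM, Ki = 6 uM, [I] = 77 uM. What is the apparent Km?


Km_app = Km * (1 + [I]/Ki)
Km_app = 10 * (1 + 77/6)
Km_app = 138.3333 uM

138.3333 uM
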